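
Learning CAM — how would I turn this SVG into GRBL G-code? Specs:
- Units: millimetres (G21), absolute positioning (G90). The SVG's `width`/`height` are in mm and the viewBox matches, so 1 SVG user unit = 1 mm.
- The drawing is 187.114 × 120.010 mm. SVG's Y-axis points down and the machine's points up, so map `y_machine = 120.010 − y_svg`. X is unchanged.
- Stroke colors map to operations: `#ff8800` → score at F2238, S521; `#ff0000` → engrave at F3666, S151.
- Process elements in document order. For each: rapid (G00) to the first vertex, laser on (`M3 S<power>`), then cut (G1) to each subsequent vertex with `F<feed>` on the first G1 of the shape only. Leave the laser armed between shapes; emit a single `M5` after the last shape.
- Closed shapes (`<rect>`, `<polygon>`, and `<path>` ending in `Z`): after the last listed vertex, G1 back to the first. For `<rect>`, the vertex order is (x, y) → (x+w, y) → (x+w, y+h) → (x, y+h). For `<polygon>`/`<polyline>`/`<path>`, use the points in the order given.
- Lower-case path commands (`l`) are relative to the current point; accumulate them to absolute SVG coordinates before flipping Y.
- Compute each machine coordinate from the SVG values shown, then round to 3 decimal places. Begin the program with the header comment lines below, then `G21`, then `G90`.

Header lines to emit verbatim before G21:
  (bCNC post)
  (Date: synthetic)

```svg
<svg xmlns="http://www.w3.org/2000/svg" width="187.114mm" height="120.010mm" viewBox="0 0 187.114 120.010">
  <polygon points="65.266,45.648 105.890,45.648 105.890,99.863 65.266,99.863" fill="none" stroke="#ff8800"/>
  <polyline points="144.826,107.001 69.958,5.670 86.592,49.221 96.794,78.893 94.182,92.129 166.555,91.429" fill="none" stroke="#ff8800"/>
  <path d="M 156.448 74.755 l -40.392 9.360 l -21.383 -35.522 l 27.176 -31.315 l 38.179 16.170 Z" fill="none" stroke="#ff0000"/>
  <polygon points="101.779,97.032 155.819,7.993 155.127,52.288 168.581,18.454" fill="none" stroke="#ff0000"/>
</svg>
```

(bCNC post)
(Date: synthetic)
G21
G90
G00 X65.266 Y74.362
M3 S521
G1 X105.890 Y74.362 F2238
G1 X105.890 Y20.147
G1 X65.266 Y20.147
G1 X65.266 Y74.362
G00 X144.826 Y13.009
M3 S521
G1 X69.958 Y114.340 F2238
G1 X86.592 Y70.789
G1 X96.794 Y41.117
G1 X94.182 Y27.881
G1 X166.555 Y28.581
G00 X156.448 Y45.255
M3 S151
G1 X116.056 Y35.895 F3666
G1 X94.673 Y71.417
G1 X121.849 Y102.732
G1 X160.028 Y86.562
G1 X156.448 Y45.255
G00 X101.779 Y22.978
M3 S151
G1 X155.819 Y112.017 F3666
G1 X155.127 Y67.722
G1 X168.581 Y101.556
G1 X101.779 Y22.978
M5

1 u = 1 mm; y_m = 120.010 − y.

[1] `<polygon>` rectangle, #ff8800→score S521 F2238: (65.266,74.362) → (105.890,74.362) → (105.890,20.147) → (65.266,20.147) → (65.266,74.362) (closed)

[2] `<polyline>` open polyline, #ff8800→score S521 F2238: (144.826,13.009) → (69.958,114.340) → (86.592,70.789) → (96.794,41.117) → (94.182,27.881) → (166.555,28.581)

[3] `<path>` regular polygon, #ff0000→engrave S151 F3666: (156.448,45.255) → (116.056,35.895) → (94.673,71.417) → (121.849,102.732) → (160.028,86.562) → (156.448,45.255) (closed)

[4] `<polygon>` closed polygon, #ff0000→engrave S151 F3666: (101.779,22.978) → (155.819,112.017) → (155.127,67.722) → (168.581,101.556) → (101.779,22.978) (closed)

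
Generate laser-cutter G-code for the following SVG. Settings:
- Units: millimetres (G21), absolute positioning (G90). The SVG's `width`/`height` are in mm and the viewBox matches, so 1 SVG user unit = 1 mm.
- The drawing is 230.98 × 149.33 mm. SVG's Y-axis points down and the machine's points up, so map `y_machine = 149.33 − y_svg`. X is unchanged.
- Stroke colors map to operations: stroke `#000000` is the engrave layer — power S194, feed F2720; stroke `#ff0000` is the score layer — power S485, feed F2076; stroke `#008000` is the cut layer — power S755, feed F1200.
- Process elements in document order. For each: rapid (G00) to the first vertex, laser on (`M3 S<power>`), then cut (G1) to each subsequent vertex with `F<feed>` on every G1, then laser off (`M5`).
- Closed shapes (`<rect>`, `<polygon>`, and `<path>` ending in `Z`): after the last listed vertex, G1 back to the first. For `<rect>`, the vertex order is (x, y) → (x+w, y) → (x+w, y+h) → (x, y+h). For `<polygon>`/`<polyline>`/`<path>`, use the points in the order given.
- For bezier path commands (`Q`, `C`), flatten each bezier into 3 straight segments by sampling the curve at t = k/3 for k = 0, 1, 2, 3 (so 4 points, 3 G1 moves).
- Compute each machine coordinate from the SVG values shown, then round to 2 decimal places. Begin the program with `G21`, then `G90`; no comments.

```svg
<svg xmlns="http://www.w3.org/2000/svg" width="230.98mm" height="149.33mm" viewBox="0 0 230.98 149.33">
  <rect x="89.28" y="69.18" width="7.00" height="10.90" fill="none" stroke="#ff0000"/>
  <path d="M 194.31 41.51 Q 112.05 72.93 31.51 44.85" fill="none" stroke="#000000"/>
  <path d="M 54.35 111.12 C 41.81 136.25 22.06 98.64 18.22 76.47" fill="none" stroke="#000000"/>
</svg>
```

G21
G90
G00 X89.28 Y80.15
M3 S485
G1 X96.28 Y80.15 F2076
G1 X96.28 Y69.25 F2076
G1 X89.28 Y69.25 F2076
G1 X89.28 Y80.15 F2076
M5
G00 X194.31 Y107.82
M3 S194
G1 X139.66 Y93.48 F2720
G1 X85.39 Y92.37 F2720
G1 X31.51 Y104.48 F2720
M5
G00 X54.35 Y38.21
M3 S194
G1 X40.26 Y31.10 F2720
G1 X26.51 Y48.44 F2720
G1 X18.22 Y72.86 F2720
M5

Since the viewBox matches the mm dimensions, user units are millimetres directly. The only transform is the Y-flip y_m = 149.33 − y_svg.

Shape 1 is a rectangle drawn with `<rect>`. Its stroke #ff0000 means score at S485, F2076. After flipping Y the toolpath is (89.28,80.15) → (96.28,80.15) → (96.28,69.25) → (89.28,69.25) → (89.28,80.15), returning to the start.

Shape 2 is a quadratic bezier drawn with `<path>`. Its stroke #000000 means engrave at S194, F2720. After flipping Y the toolpath is (194.31,107.82) → (139.66,93.48) → (85.39,92.37) → (31.51,104.48).

Shape 3 is a cubic bezier drawn with `<path>`. Its stroke #000000 means engrave at S194, F2720. After flipping Y the toolpath is (54.35,38.21) → (40.26,31.10) → (26.51,48.44) → (18.22,72.86).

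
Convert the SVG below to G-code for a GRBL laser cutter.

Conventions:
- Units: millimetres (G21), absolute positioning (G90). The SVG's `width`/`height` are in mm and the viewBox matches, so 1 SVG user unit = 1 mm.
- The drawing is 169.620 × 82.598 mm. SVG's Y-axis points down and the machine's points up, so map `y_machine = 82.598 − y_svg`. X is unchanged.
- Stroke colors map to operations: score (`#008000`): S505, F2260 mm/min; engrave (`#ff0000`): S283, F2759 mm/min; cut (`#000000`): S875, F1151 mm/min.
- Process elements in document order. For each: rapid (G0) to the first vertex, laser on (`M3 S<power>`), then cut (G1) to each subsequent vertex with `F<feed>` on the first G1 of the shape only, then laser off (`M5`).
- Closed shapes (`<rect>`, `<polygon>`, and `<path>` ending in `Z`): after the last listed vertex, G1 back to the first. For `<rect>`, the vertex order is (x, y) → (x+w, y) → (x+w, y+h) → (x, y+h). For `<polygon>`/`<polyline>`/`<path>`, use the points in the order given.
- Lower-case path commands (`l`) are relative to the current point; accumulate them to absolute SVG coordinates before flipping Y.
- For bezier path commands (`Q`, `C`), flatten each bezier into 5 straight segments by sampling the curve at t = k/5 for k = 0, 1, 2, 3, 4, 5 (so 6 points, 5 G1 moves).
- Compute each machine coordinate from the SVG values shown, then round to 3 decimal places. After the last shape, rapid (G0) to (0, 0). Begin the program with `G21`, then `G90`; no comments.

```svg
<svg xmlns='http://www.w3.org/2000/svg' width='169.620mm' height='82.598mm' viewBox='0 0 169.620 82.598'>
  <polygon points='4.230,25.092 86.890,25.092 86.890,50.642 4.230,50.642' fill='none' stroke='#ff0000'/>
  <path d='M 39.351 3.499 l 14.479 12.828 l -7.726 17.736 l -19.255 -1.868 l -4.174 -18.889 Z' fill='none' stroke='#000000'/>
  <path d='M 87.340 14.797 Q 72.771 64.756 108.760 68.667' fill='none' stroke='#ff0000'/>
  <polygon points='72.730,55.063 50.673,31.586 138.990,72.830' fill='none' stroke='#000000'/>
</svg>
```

1 u = 1 mm; y_m = 82.598 − y.

[1] `<polygon>` rectangle, #ff0000→engrave S283 F2759: (4.230,57.506) → (86.890,57.506) → (86.890,31.956) → (4.230,31.956) → (4.230,57.506) (closed)

[2] `<path>` regular polygon, #000000→cut S875 F1151: (39.351,79.099) → (53.830,66.271) → (46.104,48.535) → (26.849,50.403) → (22.675,69.292) → (39.351,79.099) (closed)

[3] `<path>` quadratic bezier, #ff0000→engrave S283 F2759: (87.340,67.801) → (83.535,49.659) → (83.774,35.201) → (88.058,24.427) → (96.387,17.337) → (108.760,13.931)

[4] `<polygon>` closed polygon, #000000→cut S875 F1151: (72.730,27.535) → (50.673,51.012) → (138.990,9.768) → (72.730,27.535) (closed)

G21
G90
G0 X4.230 Y57.506
M3 S283
G1 X86.890 Y57.506 F2759
G1 X86.890 Y31.956
G1 X4.230 Y31.956
G1 X4.230 Y57.506
M5
G0 X39.351 Y79.099
M3 S875
G1 X53.830 Y66.271 F1151
G1 X46.104 Y48.535
G1 X26.849 Y50.403
G1 X22.675 Y69.292
G1 X39.351 Y79.099
M5
G0 X87.340 Y67.801
M3 S283
G1 X83.535 Y49.659 F2759
G1 X83.774 Y35.201
G1 X88.058 Y24.427
G1 X96.387 Y17.337
G1 X108.760 Y13.931
M5
G0 X72.730 Y27.535
M3 S875
G1 X50.673 Y51.012 F1151
G1 X138.990 Y9.768
G1 X72.730 Y27.535
M5
G0 X0.000 Y0.000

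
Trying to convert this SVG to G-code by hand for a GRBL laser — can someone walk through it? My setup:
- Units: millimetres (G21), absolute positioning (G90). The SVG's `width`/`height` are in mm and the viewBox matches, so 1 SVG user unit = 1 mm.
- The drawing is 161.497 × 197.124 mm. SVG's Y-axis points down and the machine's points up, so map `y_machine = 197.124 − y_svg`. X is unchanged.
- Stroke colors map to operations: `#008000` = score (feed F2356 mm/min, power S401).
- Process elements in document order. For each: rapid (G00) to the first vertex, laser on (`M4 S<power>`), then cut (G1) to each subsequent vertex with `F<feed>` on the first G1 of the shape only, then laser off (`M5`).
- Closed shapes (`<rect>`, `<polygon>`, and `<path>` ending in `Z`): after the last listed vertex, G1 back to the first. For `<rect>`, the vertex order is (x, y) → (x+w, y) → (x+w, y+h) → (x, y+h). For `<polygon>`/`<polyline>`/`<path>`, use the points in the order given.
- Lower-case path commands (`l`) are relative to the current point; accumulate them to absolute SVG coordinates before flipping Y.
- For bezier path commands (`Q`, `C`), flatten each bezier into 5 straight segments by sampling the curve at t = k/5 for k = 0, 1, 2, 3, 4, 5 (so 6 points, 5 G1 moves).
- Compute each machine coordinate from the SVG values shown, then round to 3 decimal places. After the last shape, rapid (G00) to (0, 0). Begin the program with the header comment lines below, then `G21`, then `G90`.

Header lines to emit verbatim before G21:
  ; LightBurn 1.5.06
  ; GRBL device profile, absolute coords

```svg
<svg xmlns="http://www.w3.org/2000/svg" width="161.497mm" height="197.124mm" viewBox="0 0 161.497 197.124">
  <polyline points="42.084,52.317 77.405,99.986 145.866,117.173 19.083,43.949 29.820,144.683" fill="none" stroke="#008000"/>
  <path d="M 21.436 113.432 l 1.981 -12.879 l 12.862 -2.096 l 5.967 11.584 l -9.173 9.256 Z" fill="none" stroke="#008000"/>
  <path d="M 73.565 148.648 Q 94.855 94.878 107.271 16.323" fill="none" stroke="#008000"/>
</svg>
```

; LightBurn 1.5.06
; GRBL device profile, absolute coords
G21
G90
G00 X42.084 Y144.807
M4 S401
G1 X77.405 Y97.138 F2356
G1 X145.866 Y79.951
G1 X19.083 Y153.175
G1 X29.820 Y52.441
M5
G00 X21.436 Y83.692
M4 S401
G1 X23.417 Y96.571 F2356
G1 X36.279 Y98.667
G1 X42.246 Y87.083
G1 X33.073 Y77.827
G1 X21.436 Y83.692
M5
G00 X73.565 Y48.476
M4 S401
G1 X81.726 Y70.975 F2356
G1 X89.177 Y95.458
G1 X95.918 Y121.923
G1 X101.950 Y150.370
G1 X107.271 Y180.801
M5
G00 X0.000 Y0.000

viewBox `0 0 161.497 197.124` with mm width/height → 1 unit = 1 mm. Flip: y_m = 197.124 − y_svg.

**Shape 1** — `<polyline>` open polyline, stroke `#008000` → score (S401, F2356). Machine vertices: (42.084,144.807) → (77.405,97.138) → (145.866,79.951) → (19.083,153.175) → (29.820,52.441). Open path.

**Shape 2** — `<path>` regular polygon, stroke `#008000` → score (S401, F2356). Machine vertices: (21.436,83.692) → (23.417,96.571) → (36.279,98.667) → (42.246,87.083) → (33.073,77.827) → (21.436,83.692). Closed: final G1 returns to the first vertex.

**Shape 3** — `<path>` quadratic bezier, stroke `#008000` → score (S401, F2356). Control points (SVG): P0=(73.565,148.648), P1=(94.855,94.878), P2=(107.271,16.323); sampled at t=k/5. Machine vertices: (73.565,48.476) → (81.726,70.975) → (89.177,95.458) → (95.918,121.923) → (101.950,150.370) → (107.271,180.801). Open path.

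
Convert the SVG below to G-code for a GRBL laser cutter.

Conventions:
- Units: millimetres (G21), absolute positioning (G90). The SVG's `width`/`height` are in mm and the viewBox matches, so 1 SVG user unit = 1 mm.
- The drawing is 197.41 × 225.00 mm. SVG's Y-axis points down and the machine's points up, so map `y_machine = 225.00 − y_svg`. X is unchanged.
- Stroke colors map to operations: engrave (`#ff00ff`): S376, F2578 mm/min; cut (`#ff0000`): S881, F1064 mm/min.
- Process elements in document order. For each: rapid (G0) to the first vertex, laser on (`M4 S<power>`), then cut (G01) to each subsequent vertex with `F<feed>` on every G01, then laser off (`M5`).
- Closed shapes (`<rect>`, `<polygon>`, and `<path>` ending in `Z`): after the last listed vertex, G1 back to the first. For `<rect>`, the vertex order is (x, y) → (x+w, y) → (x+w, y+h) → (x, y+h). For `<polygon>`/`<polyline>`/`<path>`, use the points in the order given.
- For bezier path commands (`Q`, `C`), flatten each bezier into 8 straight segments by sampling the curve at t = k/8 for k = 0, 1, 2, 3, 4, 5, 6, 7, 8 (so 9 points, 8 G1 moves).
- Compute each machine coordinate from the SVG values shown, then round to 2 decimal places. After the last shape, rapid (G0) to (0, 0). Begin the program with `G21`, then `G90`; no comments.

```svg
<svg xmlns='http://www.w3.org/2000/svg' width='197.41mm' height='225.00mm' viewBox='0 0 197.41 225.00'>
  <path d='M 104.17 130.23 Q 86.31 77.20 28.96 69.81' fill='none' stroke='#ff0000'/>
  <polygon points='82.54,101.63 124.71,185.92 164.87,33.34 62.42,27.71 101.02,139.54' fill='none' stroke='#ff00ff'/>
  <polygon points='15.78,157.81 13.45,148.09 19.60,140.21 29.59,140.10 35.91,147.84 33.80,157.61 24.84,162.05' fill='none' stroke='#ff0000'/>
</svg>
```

viewBox `0 0 197.41 225.00` with mm width/height → 1 unit = 1 mm. Flip: y_m = 225.00 − y_svg.

**Shape 1** — `<path>` quadratic bezier, stroke `#ff0000` → cut (S881, F1064). Control points (SVG): P0=(104.17,130.23), P1=(86.31,77.20), P2=(28.96,69.81); sampled at t=k/8. Machine vertices: (104.17,94.77) → (99.09,107.31) → (92.77,118.43) → (85.22,128.12) → (76.44,136.39) → (66.42,143.23) → (55.17,148.64) → (42.68,152.63) → (28.96,155.19). Open path.

**Shape 2** — `<polygon>` closed polygon, stroke `#ff00ff` → engrave (S376, F2578). Machine vertices: (82.54,123.37) → (124.71,39.08) → (164.87,191.66) → (62.42,197.29) → (101.02,85.46) → (82.54,123.37). Closed: final G1 returns to the first vertex.

**Shape 3** — `<polygon>` regular polygon, stroke `#ff0000` → cut (S881, F1064). Machine vertices: (15.78,67.19) → (13.45,76.91) → (19.60,84.79) → (29.59,84.90) → (35.91,77.16) → (33.80,67.39) → (24.84,62.95) → (15.78,67.19). Closed: final G1 returns to the first vertex.

G21
G90
G0 X104.17 Y94.77
M4 S881
G01 X99.09 Y107.31 F1064
G01 X92.77 Y118.43 F1064
G01 X85.22 Y128.12 F1064
G01 X76.44 Y136.39 F1064
G01 X66.42 Y143.23 F1064
G01 X55.17 Y148.64 F1064
G01 X42.68 Y152.63 F1064
G01 X28.96 Y155.19 F1064
M5
G0 X82.54 Y123.37
M4 S376
G01 X124.71 Y39.08 F2578
G01 X164.87 Y191.66 F2578
G01 X62.42 Y197.29 F2578
G01 X101.02 Y85.46 F2578
G01 X82.54 Y123.37 F2578
M5
G0 X15.78 Y67.19
M4 S881
G01 X13.45 Y76.91 F1064
G01 X19.60 Y84.79 F1064
G01 X29.59 Y84.90 F1064
G01 X35.91 Y77.16 F1064
G01 X33.80 Y67.39 F1064
G01 X24.84 Y62.95 F1064
G01 X15.78 Y67.19 F1064
M5
G0 X0.00 Y0.00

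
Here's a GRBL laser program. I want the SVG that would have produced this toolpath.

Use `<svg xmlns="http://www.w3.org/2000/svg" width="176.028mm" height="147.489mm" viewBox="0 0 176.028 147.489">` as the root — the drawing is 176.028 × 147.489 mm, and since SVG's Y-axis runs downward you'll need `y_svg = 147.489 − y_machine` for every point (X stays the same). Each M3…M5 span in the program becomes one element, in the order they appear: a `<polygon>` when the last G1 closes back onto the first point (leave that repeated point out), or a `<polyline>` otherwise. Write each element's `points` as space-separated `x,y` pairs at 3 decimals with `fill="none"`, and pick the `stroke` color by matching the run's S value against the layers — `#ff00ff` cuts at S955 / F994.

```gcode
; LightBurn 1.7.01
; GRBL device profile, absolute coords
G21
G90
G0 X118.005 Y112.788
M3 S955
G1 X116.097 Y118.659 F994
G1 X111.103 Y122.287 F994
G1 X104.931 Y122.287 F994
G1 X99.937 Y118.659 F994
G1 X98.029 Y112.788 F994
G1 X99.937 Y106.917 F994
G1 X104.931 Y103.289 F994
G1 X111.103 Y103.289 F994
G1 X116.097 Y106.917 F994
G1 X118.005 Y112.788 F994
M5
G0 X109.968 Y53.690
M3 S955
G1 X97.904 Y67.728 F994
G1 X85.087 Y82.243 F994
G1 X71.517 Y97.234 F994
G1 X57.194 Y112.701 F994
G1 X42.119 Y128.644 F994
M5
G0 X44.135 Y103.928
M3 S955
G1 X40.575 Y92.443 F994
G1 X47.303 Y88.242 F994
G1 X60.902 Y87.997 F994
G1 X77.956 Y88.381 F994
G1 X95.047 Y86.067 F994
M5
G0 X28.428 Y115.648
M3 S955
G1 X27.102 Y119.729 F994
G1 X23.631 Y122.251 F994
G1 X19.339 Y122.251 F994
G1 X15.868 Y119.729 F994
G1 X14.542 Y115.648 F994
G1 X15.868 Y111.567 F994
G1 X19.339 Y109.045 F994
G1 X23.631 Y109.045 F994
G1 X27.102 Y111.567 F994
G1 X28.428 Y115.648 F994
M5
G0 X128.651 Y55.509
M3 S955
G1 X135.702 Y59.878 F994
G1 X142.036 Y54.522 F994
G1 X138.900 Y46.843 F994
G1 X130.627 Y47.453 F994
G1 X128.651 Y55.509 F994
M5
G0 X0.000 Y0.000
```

Machine Y-up, SVG Y-down with viewBox height 147.489, so y_svg = 147.489 − y_machine; X carries over. Every run uses S955, so all elements get stroke `#ff00ff` (cut).

Run 1: The run returns to its start, so emit a `<polygon>` with points (Y-flipped): 118.005,34.701 116.097,28.830 111.103,25.202 104.931,25.202 99.937,28.830 98.029,34.701 99.937,40.572 104.931,44.200 111.103,44.200 116.097,40.572.

Run 2: The run is open, so emit a `<polyline>` with points (Y-flipped): 109.968,93.799 97.904,79.761 85.087,65.246 71.517,50.255 57.194,34.788 42.119,18.845.

Run 3: The run is open, so emit a `<polyline>` with points (Y-flipped): 44.135,43.561 40.575,55.046 47.303,59.247 60.902,59.492 77.956,59.108 95.047,61.422.

Run 4: The run returns to its start, so emit a `<polygon>` with points (Y-flipped): 28.428,31.841 27.102,27.760 23.631,25.238 19.339,25.238 15.868,27.760 14.542,31.841 15.868,35.922 19.339,38.444 23.631,38.444 27.102,35.922.

Run 5: The run returns to its start, so emit a `<polygon>` with points (Y-flipped): 128.651,91.980 135.702,87.611 142.036,92.967 138.900,100.646 130.627,100.036.

<svg xmlns="http://www.w3.org/2000/svg" width="176.028mm" height="147.489mm" viewBox="0 0 176.028 147.489">
  <polygon points="118.005,34.701 116.097,28.830 111.103,25.202 104.931,25.202 99.937,28.830 98.029,34.701 99.937,40.572 104.931,44.200 111.103,44.200 116.097,40.572" fill="none" stroke="#ff00ff"/>
  <polyline points="109.968,93.799 97.904,79.761 85.087,65.246 71.517,50.255 57.194,34.788 42.119,18.845" fill="none" stroke="#ff00ff"/>
  <polyline points="44.135,43.561 40.575,55.046 47.303,59.247 60.902,59.492 77.956,59.108 95.047,61.422" fill="none" stroke="#ff00ff"/>
  <polygon points="28.428,31.841 27.102,27.760 23.631,25.238 19.339,25.238 15.868,27.760 14.542,31.841 15.868,35.922 19.339,38.444 23.631,38.444 27.102,35.922" fill="none" stroke="#ff00ff"/>
  <polygon points="128.651,91.980 135.702,87.611 142.036,92.967 138.900,100.646 130.627,100.036" fill="none" stroke="#ff00ff"/>
</svg>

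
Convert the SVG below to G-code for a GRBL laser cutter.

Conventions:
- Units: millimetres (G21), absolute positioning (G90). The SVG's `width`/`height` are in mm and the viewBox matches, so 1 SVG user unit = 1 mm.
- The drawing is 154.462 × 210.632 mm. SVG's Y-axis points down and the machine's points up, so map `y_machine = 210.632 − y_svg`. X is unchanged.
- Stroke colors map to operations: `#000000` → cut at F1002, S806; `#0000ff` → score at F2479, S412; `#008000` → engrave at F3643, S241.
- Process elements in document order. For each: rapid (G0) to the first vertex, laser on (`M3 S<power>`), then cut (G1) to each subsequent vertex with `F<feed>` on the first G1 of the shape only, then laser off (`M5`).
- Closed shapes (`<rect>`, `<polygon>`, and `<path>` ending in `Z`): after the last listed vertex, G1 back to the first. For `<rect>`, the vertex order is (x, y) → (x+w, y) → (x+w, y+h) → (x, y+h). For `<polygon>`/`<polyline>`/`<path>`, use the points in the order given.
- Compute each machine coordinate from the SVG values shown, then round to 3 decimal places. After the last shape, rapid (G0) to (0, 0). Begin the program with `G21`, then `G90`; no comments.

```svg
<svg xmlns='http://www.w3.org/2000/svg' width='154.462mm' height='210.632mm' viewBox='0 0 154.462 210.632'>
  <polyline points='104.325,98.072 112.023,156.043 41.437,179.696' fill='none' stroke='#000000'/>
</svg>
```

1 u = 1 mm; y_m = 210.632 − y.

[1] `<polyline>` open polyline, #000000→cut S806 F1002: (104.325,112.560) → (112.023,54.589) → (41.437,30.936)

G21
G90
G0 X104.325 Y112.560
M3 S806
G1 X112.023 Y54.589 F1002
G1 X41.437 Y30.936
M5
G0 X0.000 Y0.000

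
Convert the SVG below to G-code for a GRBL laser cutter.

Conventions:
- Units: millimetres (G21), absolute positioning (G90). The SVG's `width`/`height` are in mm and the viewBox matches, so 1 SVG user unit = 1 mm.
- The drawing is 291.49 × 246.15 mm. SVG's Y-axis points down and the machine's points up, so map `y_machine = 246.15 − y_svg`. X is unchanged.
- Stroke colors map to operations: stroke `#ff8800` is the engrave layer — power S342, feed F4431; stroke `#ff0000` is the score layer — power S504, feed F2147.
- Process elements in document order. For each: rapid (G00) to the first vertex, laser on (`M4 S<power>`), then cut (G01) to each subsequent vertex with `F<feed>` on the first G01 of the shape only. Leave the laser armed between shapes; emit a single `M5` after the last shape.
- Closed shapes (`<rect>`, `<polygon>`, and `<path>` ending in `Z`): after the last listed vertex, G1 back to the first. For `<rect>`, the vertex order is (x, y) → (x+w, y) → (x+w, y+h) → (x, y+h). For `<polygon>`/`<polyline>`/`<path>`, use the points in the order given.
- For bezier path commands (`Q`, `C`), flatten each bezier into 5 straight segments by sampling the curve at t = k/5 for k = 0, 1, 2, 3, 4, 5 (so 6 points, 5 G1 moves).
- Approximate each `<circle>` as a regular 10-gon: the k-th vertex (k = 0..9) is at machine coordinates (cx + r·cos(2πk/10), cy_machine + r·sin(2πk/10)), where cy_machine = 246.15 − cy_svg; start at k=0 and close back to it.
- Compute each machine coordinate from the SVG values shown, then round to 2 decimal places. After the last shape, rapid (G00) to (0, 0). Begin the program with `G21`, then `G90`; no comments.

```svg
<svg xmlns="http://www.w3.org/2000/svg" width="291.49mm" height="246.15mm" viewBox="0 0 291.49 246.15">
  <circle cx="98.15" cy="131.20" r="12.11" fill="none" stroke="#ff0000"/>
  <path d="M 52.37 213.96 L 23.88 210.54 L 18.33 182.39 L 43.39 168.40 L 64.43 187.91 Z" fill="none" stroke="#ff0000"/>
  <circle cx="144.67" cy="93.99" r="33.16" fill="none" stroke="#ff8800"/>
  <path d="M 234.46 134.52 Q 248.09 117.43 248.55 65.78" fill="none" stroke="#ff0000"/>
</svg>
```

G21
G90
G00 X110.26 Y114.95
M4 S504
G01 X107.95 Y122.07 F2147
G01 X101.89 Y126.47
G01 X94.41 Y126.47
G01 X88.35 Y122.07
G01 X86.04 Y114.95
G01 X88.35 Y107.83
G01 X94.41 Y103.43
G01 X101.89 Y103.43
G01 X107.95 Y107.83
G01 X110.26 Y114.95
G00 X52.37 Y32.19
M4 S504
G01 X23.88 Y35.61 F2147
G01 X18.33 Y63.76
G01 X43.39 Y77.75
G01 X64.43 Y58.24
G01 X52.37 Y32.19
G00 X177.83 Y152.16
M4 S342
G01 X171.50 Y171.65 F4431
G01 X154.92 Y183.70
G01 X134.42 Y183.70
G01 X117.84 Y171.65
G01 X111.51 Y152.16
G01 X117.84 Y132.67
G01 X134.42 Y120.62
G01 X154.92 Y120.62
G01 X171.50 Y132.67
G01 X177.83 Y152.16
G00 X234.46 Y111.63
M4 S504
G01 X239.39 Y119.85 F2147
G01 X243.26 Y130.83
G01 X246.07 Y144.58
G01 X247.84 Y161.09
G01 X248.55 Y180.37
M5
G00 X0.00 Y0.00

viewBox `0 0 291.49 246.15` with mm width/height → 1 unit = 1 mm. Flip: y_m = 246.15 − y_svg.

**Shape 1** — `<circle>` circle, stroke `#ff0000` → score (S504, F2147). Machine vertices: (110.26,114.95) → (107.95,122.07) → (101.89,126.47) → (94.41,126.47) → (88.35,122.07) → (86.04,114.95) → (88.35,107.83) → (94.41,103.43) → (101.89,103.43) → (107.95,107.83) → (110.26,114.95). Closed: final G1 returns to the first vertex.

**Shape 2** — `<path>` regular polygon, stroke `#ff0000` → score (S504, F2147). Machine vertices: (52.37,32.19) → (23.88,35.61) → (18.33,63.76) → (43.39,77.75) → (64.43,58.24) → (52.37,32.19). Closed: final G1 returns to the first vertex.

**Shape 3** — `<circle>` circle, stroke `#ff8800` → engrave (S342, F4431). Machine vertices: (177.83,152.16) → (171.50,171.65) → (154.92,183.70) → (134.42,183.70) → (117.84,171.65) → (111.51,152.16) → (117.84,132.67) → (134.42,120.62) → (154.92,120.62) → (171.50,132.67) → (177.83,152.16). Closed: final G1 returns to the first vertex.

**Shape 4** — `<path>` quadratic bezier, stroke `#ff0000` → score (S504, F2147). Control points (SVG): P0=(234.46,134.52), P1=(248.09,117.43), P2=(248.55,65.78); sampled at t=k/5. Machine vertices: (234.46,111.63) → (239.39,119.85) → (243.26,130.83) → (246.07,144.58) → (247.84,161.09) → (248.55,180.37). Open path.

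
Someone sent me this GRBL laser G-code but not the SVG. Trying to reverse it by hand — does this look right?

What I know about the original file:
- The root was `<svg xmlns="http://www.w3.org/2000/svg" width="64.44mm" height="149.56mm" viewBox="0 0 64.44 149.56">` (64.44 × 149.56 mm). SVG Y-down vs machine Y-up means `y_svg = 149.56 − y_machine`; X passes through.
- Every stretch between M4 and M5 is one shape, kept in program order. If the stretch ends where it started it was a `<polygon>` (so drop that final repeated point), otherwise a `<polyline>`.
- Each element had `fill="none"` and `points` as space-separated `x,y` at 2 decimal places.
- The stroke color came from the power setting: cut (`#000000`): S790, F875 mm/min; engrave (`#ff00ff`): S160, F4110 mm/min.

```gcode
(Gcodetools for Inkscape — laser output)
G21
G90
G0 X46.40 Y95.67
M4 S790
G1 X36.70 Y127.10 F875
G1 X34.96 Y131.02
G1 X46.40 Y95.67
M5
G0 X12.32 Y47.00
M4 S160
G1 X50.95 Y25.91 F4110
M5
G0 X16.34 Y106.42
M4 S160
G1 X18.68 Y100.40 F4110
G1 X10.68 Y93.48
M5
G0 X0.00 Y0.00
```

<svg xmlns="http://www.w3.org/2000/svg" width="64.44mm" height="149.56mm" viewBox="0 0 64.44 149.56">
  <polygon points="46.40,53.89 36.70,22.46 34.96,18.54" fill="none" stroke="#000000"/>
  <polyline points="12.32,102.56 50.95,123.65" fill="none" stroke="#ff00ff"/>
  <polyline points="16.34,43.14 18.68,49.16 10.68,56.08" fill="none" stroke="#ff00ff"/>
</svg>

Machine Y-up, SVG Y-down with viewBox height 149.56, so y_svg = 149.56 − y_machine; X carries over.

Run 1: the run's S790 means `#000000` (cut). The run returns to its start, so emit a `<polygon>` with points (Y-flipped): 46.40,53.89 36.70,22.46 34.96,18.54.

Run 2: S160 ⇒ engrave layer `#ff00ff`. The run is open, so emit a `<polyline>` with points (Y-flipped): 12.32,102.56 50.95,123.65.

Run 3: S160 ⇒ engrave layer `#ff00ff`. The run is open, so emit a `<polyline>` with points (Y-flipped): 16.34,43.14 18.68,49.16 10.68,56.08.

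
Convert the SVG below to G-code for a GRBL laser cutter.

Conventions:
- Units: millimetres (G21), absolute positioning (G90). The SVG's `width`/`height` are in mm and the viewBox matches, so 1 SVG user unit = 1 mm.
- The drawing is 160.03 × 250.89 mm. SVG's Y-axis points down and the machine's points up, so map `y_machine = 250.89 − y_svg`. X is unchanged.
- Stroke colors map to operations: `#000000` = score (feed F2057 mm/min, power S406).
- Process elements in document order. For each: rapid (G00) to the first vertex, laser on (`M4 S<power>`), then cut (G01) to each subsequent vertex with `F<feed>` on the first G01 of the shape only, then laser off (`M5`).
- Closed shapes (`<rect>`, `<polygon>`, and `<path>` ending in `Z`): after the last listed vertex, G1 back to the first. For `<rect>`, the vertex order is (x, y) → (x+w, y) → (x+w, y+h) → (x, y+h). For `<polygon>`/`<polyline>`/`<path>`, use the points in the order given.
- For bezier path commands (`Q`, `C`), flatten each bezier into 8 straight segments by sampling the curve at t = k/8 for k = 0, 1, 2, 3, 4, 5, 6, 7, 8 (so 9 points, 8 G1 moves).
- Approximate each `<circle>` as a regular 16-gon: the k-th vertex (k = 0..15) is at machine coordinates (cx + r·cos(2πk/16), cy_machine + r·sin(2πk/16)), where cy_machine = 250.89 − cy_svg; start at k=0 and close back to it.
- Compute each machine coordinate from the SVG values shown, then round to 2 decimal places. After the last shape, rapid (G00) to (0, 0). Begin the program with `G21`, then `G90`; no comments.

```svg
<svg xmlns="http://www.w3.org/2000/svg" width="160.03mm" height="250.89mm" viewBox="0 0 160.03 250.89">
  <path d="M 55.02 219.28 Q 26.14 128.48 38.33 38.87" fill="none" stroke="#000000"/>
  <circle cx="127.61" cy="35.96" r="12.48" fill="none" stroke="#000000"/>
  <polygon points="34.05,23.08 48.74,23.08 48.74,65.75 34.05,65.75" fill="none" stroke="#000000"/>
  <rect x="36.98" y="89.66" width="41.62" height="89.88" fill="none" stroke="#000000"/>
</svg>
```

Since the viewBox matches the mm dimensions, user units are millimetres directly. The only transform is the Y-flip y_m = 250.89 − y_svg.

Shape 1 is a quadratic bezier drawn with `<path>`. Its stroke #000000 means score at S406, F2057. After flipping Y the toolpath is (55.02,31.61) → (48.44,54.29) → (43.15,76.94) → (39.14,99.54) → (36.41,122.11) → (34.96,144.65) → (34.80,167.14) → (35.92,189.60) → (38.33,212.02).

Shape 2 is a circle drawn with `<circle>`. Its stroke #000000 means score at S406, F2057. After flipping Y the toolpath is (140.09,214.93) → (139.14,219.71) → (136.43,223.75) → (132.39,226.46) → (127.61,227.41) → (122.83,226.46) → (118.79,223.75) → (116.08,219.71) → (115.13,214.93) → (116.08,210.15) → (118.79,206.11) → (122.83,203.40) → (127.61,202.45) → (132.39,203.40) → (136.43,206.11) → (139.14,210.15) → (140.09,214.93), returning to the start.

Shape 3 is a rectangle drawn with `<polygon>`. Its stroke #000000 means score at S406, F2057. After flipping Y the toolpath is (34.05,227.81) → (48.74,227.81) → (48.74,185.14) → (34.05,185.14) → (34.05,227.81), returning to the start.

Shape 4 is a rectangle drawn with `<rect>`. Its stroke #000000 means score at S406, F2057. After flipping Y the toolpath is (36.98,161.23) → (78.60,161.23) → (78.60,71.35) → (36.98,71.35) → (36.98,161.23), returning to the start.

G21
G90
G00 X55.02 Y31.61
M4 S406
G01 X48.44 Y54.29 F2057
G01 X43.15 Y76.94
G01 X39.14 Y99.54
G01 X36.41 Y122.11
G01 X34.96 Y144.65
G01 X34.80 Y167.14
G01 X35.92 Y189.60
G01 X38.33 Y212.02
M5
G00 X140.09 Y214.93
M4 S406
G01 X139.14 Y219.71 F2057
G01 X136.43 Y223.75
G01 X132.39 Y226.46
G01 X127.61 Y227.41
G01 X122.83 Y226.46
G01 X118.79 Y223.75
G01 X116.08 Y219.71
G01 X115.13 Y214.93
G01 X116.08 Y210.15
G01 X118.79 Y206.11
G01 X122.83 Y203.40
G01 X127.61 Y202.45
G01 X132.39 Y203.40
G01 X136.43 Y206.11
G01 X139.14 Y210.15
G01 X140.09 Y214.93
M5
G00 X34.05 Y227.81
M4 S406
G01 X48.74 Y227.81 F2057
G01 X48.74 Y185.14
G01 X34.05 Y185.14
G01 X34.05 Y227.81
M5
G00 X36.98 Y161.23
M4 S406
G01 X78.60 Y161.23 F2057
G01 X78.60 Y71.35
G01 X36.98 Y71.35
G01 X36.98 Y161.23
M5
G00 X0.00 Y0.00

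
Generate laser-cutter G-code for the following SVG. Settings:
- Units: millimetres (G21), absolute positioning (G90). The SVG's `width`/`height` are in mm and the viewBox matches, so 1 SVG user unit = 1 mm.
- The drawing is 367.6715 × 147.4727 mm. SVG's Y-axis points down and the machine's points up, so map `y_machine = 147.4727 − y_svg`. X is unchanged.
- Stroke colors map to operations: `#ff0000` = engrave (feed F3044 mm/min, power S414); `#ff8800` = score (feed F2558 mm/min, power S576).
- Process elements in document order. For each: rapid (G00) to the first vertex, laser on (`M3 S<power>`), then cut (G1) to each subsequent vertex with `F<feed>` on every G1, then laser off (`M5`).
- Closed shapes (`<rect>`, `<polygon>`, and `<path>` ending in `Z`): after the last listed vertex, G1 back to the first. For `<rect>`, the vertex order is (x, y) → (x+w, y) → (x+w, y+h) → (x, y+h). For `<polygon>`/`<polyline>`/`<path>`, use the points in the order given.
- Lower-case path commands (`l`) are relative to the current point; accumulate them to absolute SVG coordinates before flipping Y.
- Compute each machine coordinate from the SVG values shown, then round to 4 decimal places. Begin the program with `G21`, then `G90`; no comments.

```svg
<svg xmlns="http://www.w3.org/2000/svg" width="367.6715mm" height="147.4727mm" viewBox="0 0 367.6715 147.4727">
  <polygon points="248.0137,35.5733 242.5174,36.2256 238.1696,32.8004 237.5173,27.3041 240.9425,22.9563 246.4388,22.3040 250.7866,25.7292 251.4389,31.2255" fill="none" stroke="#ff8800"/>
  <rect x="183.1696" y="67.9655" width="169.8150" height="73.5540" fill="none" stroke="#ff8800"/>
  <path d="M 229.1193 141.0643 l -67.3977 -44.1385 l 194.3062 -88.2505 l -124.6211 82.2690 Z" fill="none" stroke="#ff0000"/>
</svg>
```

G21
G90
G00 X248.0137 Y111.8994
M3 S576
G1 X242.5174 Y111.2471 F2558
G1 X238.1696 Y114.6723 F2558
G1 X237.5173 Y120.1686 F2558
G1 X240.9425 Y124.5164 F2558
G1 X246.4388 Y125.1687 F2558
G1 X250.7866 Y121.7435 F2558
G1 X251.4389 Y116.2472 F2558
G1 X248.0137 Y111.8994 F2558
M5
G00 X183.1696 Y79.5072
M3 S576
G1 X352.9846 Y79.5072 F2558
G1 X352.9846 Y5.9532 F2558
G1 X183.1696 Y5.9532 F2558
G1 X183.1696 Y79.5072 F2558
M5
G00 X229.1193 Y6.4084
M3 S414
G1 X161.7216 Y50.5469 F3044
G1 X356.0278 Y138.7974 F3044
G1 X231.4067 Y56.5284 F3044
G1 X229.1193 Y6.4084 F3044
M5

1 u = 1 mm; y_m = 147.4727 − y.

[1] `<polygon>` regular polygon, #ff8800→score S576 F2558: (248.0137,111.8994) → (242.5174,111.2471) → (238.1696,114.6723) → (237.5173,120.1686) → (240.9425,124.5164) → (246.4388,125.1687) → (250.7866,121.7435) → (251.4389,116.2472) → (248.0137,111.8994) (closed)

[2] `<rect>` rectangle, #ff8800→score S576 F2558: (183.1696,79.5072) → (352.9846,79.5072) → (352.9846,5.9532) → (183.1696,5.9532) → (183.1696,79.5072) (closed)

[3] `<path>` closed polygon, #ff0000→engrave S414 F3044: (229.1193,6.4084) → (161.7216,50.5469) → (356.0278,138.7974) → (231.4067,56.5284) → (229.1193,6.4084) (closed)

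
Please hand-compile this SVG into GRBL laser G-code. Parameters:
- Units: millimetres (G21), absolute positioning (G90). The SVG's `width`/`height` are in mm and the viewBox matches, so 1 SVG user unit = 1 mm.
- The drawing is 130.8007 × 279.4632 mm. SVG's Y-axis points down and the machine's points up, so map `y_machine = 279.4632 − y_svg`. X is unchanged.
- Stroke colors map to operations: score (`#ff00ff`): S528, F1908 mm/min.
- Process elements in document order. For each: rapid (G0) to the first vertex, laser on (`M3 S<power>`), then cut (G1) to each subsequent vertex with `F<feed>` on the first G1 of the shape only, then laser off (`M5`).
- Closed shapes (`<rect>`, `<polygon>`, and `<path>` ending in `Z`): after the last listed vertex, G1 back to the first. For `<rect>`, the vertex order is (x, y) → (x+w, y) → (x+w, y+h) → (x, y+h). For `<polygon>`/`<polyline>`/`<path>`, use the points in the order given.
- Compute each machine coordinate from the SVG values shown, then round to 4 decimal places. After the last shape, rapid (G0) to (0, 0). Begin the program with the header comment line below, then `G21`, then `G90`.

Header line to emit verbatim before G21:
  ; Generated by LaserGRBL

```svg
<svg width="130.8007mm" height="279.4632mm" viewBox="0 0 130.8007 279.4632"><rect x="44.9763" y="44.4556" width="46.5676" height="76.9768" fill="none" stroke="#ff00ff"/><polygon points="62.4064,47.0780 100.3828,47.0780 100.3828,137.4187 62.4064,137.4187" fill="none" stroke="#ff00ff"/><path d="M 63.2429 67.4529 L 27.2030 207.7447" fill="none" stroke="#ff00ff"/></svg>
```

viewBox `0 0 130.8007 279.4632` with mm width/height → 1 unit = 1 mm. Flip: y_m = 279.4632 − y_svg.

**Shape 1** — `<rect>` rectangle, stroke `#ff00ff` → score (S528, F1908). Machine vertices: (44.9763,235.0076) → (91.5439,235.0076) → (91.5439,158.0308) → (44.9763,158.0308) → (44.9763,235.0076). Closed: final G1 returns to the first vertex.

**Shape 2** — `<polygon>` rectangle, stroke `#ff00ff` → score (S528, F1908). Machine vertices: (62.4064,232.3852) → (100.3828,232.3852) → (100.3828,142.0445) → (62.4064,142.0445) → (62.4064,232.3852). Closed: final G1 returns to the first vertex.

**Shape 3** — `<path>` line segment, stroke `#ff00ff` → score (S528, F1908). Machine vertices: (63.2429,212.0103) → (27.2030,71.7185). Open path.

; Generated by LaserGRBL
G21
G90
G0 X44.9763 Y235.0076
M3 S528
G1 X91.5439 Y235.0076 F1908
G1 X91.5439 Y158.0308
G1 X44.9763 Y158.0308
G1 X44.9763 Y235.0076
M5
G0 X62.4064 Y232.3852
M3 S528
G1 X100.3828 Y232.3852 F1908
G1 X100.3828 Y142.0445
G1 X62.4064 Y142.0445
G1 X62.4064 Y232.3852
M5
G0 X63.2429 Y212.0103
M3 S528
G1 X27.2030 Y71.7185 F1908
M5
G0 X0.0000 Y0.0000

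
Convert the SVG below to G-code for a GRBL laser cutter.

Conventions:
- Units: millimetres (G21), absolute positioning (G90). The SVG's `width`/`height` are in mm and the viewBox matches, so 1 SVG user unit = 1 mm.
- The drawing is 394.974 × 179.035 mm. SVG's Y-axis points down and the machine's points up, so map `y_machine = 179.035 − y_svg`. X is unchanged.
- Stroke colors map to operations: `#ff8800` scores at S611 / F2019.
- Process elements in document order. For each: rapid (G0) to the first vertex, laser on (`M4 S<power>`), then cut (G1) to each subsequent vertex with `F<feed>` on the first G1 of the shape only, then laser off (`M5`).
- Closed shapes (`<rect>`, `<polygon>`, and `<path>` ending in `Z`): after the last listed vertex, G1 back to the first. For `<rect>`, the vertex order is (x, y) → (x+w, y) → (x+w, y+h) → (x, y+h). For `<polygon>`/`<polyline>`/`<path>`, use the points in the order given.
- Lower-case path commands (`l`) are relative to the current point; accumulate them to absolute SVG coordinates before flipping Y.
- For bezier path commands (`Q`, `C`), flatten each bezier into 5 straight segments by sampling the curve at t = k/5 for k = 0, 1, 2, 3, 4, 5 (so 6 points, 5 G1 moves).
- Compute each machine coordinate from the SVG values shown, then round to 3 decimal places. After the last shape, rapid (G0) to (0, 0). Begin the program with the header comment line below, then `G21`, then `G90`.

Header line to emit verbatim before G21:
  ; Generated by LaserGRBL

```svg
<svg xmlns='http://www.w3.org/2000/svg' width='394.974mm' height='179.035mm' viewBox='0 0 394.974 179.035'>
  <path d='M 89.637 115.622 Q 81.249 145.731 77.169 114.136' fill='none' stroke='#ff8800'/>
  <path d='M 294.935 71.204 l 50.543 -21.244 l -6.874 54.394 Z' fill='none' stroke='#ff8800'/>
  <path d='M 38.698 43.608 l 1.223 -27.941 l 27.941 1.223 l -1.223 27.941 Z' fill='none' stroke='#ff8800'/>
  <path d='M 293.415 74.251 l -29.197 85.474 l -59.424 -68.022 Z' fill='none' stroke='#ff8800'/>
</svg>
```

; Generated by LaserGRBL
G21
G90
G0 X89.637 Y63.413
M4 S611
G1 X86.454 Y53.838 F2019
G1 X83.616 Y49.198
G1 X81.122 Y49.496
G1 X78.973 Y54.729
G1 X77.169 Y64.899
M5
G0 X294.935 Y107.831
M4 S611
G1 X345.478 Y129.075 F2019
G1 X338.604 Y74.681
G1 X294.935 Y107.831
M5
G0 X38.698 Y135.427
M4 S611
G1 X39.921 Y163.368 F2019
G1 X67.862 Y162.145
G1 X66.639 Y134.204
G1 X38.698 Y135.427
M5
G0 X293.415 Y104.784
M4 S611
G1 X264.218 Y19.310 F2019
G1 X204.794 Y87.332
G1 X293.415 Y104.784
M5
G0 X0.000 Y0.000

1 u = 1 mm; y_m = 179.035 − y.

[1] `<path>` quadratic bezier, #ff8800→score S611 F2019: (89.637,63.413) → (86.454,53.838) → (83.616,49.198) → (81.122,49.496) → (78.973,54.729) → (77.169,64.899)

[2] `<path>` regular polygon, #ff8800→score S611 F2019: (294.935,107.831) → (345.478,129.075) → (338.604,74.681) → (294.935,107.831) (closed)

[3] `<path>` regular polygon, #ff8800→score S611 F2019: (38.698,135.427) → (39.921,163.368) → (67.862,162.145) → (66.639,134.204) → (38.698,135.427) (closed)

[4] `<path>` regular polygon, #ff8800→score S611 F2019: (293.415,104.784) → (264.218,19.310) → (204.794,87.332) → (293.415,104.784) (closed)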